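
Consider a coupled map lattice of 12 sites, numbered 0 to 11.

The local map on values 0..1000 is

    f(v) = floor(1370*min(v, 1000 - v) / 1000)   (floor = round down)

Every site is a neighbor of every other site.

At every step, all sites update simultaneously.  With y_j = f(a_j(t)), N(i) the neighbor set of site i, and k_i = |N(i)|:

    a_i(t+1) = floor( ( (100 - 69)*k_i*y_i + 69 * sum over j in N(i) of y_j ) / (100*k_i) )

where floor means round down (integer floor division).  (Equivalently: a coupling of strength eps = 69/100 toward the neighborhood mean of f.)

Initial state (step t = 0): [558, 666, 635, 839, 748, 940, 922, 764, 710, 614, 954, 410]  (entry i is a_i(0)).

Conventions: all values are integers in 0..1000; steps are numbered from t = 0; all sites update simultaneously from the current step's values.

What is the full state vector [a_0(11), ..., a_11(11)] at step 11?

Simulating step by step:
t=0: [558, 666, 635, 839, 748, 940, 922, 764, 710, 614, 954, 410]
t=1: [412, 375, 386, 317, 347, 282, 288, 342, 360, 393, 278, 401]
t=2: [498, 485, 489, 466, 476, 454, 456, 474, 480, 491, 452, 494]
t=3: [659, 654, 656, 648, 651, 644, 645, 651, 653, 656, 643, 657]
t=4: [474, 476, 475, 478, 477, 479, 479, 477, 476, 475, 480, 475]
t=5: [651, 652, 652, 652, 652, 653, 653, 652, 652, 652, 653, 652]
t=6: [476, 475, 475, 475, 475, 475, 475, 475, 475, 475, 475, 475]
t=7: [650, 650, 650, 650, 650, 650, 650, 650, 650, 650, 650, 650]
t=8: [479, 479, 479, 479, 479, 479, 479, 479, 479, 479, 479, 479]
t=9: [656, 656, 656, 656, 656, 656, 656, 656, 656, 656, 656, 656]
t=10: [471, 471, 471, 471, 471, 471, 471, 471, 471, 471, 471, 471]
t=11: [645, 645, 645, 645, 645, 645, 645, 645, 645, 645, 645, 645]

Answer: [645, 645, 645, 645, 645, 645, 645, 645, 645, 645, 645, 645]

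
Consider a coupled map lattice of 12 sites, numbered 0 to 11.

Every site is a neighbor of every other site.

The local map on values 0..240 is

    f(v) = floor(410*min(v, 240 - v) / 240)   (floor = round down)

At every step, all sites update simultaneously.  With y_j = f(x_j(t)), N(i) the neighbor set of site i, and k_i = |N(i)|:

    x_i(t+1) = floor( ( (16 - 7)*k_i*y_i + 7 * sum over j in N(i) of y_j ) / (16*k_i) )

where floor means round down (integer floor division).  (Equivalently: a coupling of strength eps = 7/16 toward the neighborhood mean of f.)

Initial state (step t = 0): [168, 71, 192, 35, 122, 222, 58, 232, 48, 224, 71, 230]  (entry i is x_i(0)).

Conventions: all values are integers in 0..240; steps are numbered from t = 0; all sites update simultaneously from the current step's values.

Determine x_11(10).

Answer: x_11(10) = 188

Derivation:
t=0: [168, 71, 192, 35, 122, 222, 58, 232, 48, 224, 71, 230]
t=1: [103, 102, 81, 69, 143, 54, 90, 45, 81, 52, 102, 47]
t=2: [153, 153, 134, 123, 148, 110, 142, 102, 134, 108, 153, 104]
t=3: [158, 158, 176, 185, 163, 179, 168, 172, 176, 177, 158, 174]
t=4: [129, 129, 113, 105, 125, 111, 120, 117, 113, 112, 129, 115]
t=5: [190, 190, 192, 185, 194, 190, 198, 195, 192, 191, 190, 194]
t=6: [83, 83, 81, 87, 79, 83, 76, 78, 81, 82, 83, 79]
t=7: [139, 139, 138, 143, 135, 139, 133, 135, 138, 139, 139, 135]
t=8: [173, 173, 174, 169, 176, 173, 178, 176, 174, 173, 173, 176]
t=9: [113, 113, 112, 116, 110, 113, 108, 110, 112, 113, 113, 110]
t=10: [191, 191, 190, 194, 188, 191, 187, 188, 190, 191, 191, 188]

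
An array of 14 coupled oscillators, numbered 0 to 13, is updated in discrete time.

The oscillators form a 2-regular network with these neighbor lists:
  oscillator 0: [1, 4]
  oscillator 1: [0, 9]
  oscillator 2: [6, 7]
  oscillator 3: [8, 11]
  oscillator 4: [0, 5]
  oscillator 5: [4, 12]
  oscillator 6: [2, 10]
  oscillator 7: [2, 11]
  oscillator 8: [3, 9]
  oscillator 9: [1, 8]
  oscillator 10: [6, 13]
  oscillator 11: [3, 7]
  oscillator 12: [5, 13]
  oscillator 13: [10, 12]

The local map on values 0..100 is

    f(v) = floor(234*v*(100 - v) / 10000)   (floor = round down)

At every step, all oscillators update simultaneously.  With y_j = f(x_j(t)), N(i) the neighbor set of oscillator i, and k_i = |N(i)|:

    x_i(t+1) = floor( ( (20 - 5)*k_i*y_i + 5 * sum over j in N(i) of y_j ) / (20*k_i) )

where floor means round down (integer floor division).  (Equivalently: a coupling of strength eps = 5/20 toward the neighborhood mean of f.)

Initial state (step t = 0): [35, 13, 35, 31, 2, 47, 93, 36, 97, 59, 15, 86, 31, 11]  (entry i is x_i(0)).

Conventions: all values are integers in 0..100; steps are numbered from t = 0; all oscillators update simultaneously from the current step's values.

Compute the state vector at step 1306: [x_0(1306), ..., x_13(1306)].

Answer: [57, 57, 57, 57, 57, 57, 57, 57, 57, 57, 57, 57, 57, 57]
Key observation: The state at step 4, [57, 57, 57, 57, 57, 57, 57, 57, 57, 57, 57, 57, 57, 57], reappears at step 5: the system is in a cycle of period 1 from step 4 on.  Therefore the state at step 1306 equals the state at step 4 + ((1306 - 4) mod 1) = 4, which is [57, 57, 57, 57, 57, 57, 57, 57, 57, 57, 57, 57, 57, 57].

Derivation:
t=0: [35, 13, 35, 31, 2, 47, 93, 36, 97, 59, 15, 86, 31, 11]
t=1: [43, 33, 48, 41, 16, 50, 21, 49, 17, 46, 26, 33, 47, 26]
t=2: [53, 52, 55, 52, 37, 54, 41, 57, 39, 54, 44, 52, 56, 46]
t=3: [57, 58, 56, 57, 55, 57, 56, 57, 55, 57, 57, 57, 57, 57]
t=4: [57, 57, 57, 57, 57, 57, 57, 57, 57, 57, 57, 57, 57, 57]
t=5: [57, 57, 57, 57, 57, 57, 57, 57, 57, 57, 57, 57, 57, 57]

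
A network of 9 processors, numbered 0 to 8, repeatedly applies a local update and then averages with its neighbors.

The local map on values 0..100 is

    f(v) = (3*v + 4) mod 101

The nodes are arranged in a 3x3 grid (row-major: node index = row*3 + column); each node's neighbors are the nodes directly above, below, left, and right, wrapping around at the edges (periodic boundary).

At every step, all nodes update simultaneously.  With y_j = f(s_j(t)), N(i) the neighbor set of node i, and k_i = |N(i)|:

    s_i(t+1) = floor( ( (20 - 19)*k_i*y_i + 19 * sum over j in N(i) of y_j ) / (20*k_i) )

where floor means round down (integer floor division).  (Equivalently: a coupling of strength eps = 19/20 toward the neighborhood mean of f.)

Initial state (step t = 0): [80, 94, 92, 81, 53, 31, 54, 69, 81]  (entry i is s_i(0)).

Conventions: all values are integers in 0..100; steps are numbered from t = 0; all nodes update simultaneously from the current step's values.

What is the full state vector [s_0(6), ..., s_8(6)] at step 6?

Answer: [47, 58, 67, 50, 53, 63, 59, 43, 71]

Derivation:
t=0: [80, 94, 92, 81, 53, 31, 54, 69, 81]
t=1: [66, 49, 67, 65, 58, 59, 36, 61, 61]
t=2: [38, 41, 51, 44, 78, 66, 64, 57, 47]
t=3: [51, 44, 23, 36, 33, 40, 45, 51, 55]
t=4: [40, 46, 46, 28, 29, 37, 47, 36, 48]
t=5: [51, 41, 31, 45, 41, 64, 42, 53, 28]
t=6: [47, 58, 67, 50, 53, 63, 59, 43, 71]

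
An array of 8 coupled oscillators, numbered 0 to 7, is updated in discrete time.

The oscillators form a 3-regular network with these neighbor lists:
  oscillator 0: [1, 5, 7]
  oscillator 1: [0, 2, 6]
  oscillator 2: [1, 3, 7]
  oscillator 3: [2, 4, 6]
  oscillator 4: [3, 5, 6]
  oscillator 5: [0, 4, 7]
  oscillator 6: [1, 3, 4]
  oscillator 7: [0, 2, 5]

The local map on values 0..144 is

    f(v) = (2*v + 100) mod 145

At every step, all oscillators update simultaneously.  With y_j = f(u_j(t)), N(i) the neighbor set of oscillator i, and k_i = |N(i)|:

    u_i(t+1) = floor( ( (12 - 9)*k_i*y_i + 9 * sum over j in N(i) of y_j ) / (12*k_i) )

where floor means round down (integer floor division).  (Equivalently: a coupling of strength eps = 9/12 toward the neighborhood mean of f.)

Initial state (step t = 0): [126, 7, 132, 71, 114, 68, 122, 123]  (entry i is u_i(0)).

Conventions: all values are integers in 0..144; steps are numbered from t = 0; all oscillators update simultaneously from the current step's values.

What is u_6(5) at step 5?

Answer: u_6(5) = 56

Derivation:
t=0: [126, 7, 132, 71, 114, 68, 122, 123]
t=1: [80, 76, 85, 65, 70, 61, 75, 70]
t=2: [98, 113, 103, 102, 90, 95, 98, 103]
t=3: [14, 16, 20, 42, 38, 39, 47, 9]
t=4: [102, 112, 107, 64, 38, 77, 62, 104]
t=5: [43, 37, 39, 54, 75, 43, 56, 41]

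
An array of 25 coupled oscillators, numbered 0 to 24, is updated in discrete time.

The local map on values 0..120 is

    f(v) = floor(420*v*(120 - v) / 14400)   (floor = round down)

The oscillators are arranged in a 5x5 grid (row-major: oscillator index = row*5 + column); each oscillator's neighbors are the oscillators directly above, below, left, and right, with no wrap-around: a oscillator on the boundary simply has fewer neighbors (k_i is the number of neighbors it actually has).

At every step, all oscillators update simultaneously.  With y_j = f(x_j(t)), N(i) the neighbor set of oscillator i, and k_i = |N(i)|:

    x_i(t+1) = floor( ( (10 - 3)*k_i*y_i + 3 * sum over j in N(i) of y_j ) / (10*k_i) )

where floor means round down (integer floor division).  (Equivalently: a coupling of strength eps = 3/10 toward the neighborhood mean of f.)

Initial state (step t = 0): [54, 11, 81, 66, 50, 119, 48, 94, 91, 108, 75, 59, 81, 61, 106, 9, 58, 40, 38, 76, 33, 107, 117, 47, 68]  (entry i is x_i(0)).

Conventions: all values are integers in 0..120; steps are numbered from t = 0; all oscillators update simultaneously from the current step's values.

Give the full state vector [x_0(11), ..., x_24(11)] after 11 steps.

Answer: [51, 53, 63, 86, 84, 58, 67, 72, 77, 68, 79, 99, 101, 100, 89, 69, 96, 103, 103, 102, 58, 79, 101, 103, 103]

Derivation:
t=0: [54, 11, 81, 66, 50, 119, 48, 94, 91, 108, 75, 59, 81, 61, 106, 9, 58, 40, 38, 76, 33, 107, 117, 47, 68]
t=1: [77, 53, 85, 99, 92, 32, 85, 76, 76, 48, 82, 102, 92, 95, 53, 48, 92, 87, 92, 91, 68, 47, 30, 90, 101]
t=2: [94, 98, 86, 67, 76, 84, 85, 93, 92, 97, 86, 61, 75, 74, 96, 96, 77, 80, 75, 76, 102, 95, 80, 75, 61]
t=3: [72, 67, 83, 97, 93, 85, 84, 76, 78, 69, 85, 100, 96, 94, 73, 70, 92, 93, 97, 94, 57, 72, 91, 98, 102]
t=4: [98, 99, 88, 71, 76, 87, 87, 93, 91, 98, 84, 64, 69, 74, 94, 97, 77, 72, 66, 71, 103, 95, 76, 62, 57]
t=5: [64, 64, 80, 96, 92, 81, 82, 76, 78, 67, 86, 100, 99, 95, 75, 69, 92, 99, 102, 98, 55, 72, 95, 103, 103]
t=6: [102, 101, 91, 73, 78, 92, 89, 93, 91, 98, 84, 63, 63, 71, 92, 97, 76, 61, 55, 63, 103, 94, 69, 53, 52]
t=7: [56, 59, 76, 94, 90, 74, 79, 76, 78, 68, 86, 100, 101, 97, 79, 69, 93, 103, 103, 101, 56, 74, 99, 103, 103]
t=8: [103, 102, 95, 76, 80, 97, 92, 93, 91, 98, 85, 63, 58, 67, 88, 97, 74, 53, 52, 58, 102, 93, 62, 51, 51]
t=9: [53, 56, 70, 91, 88, 66, 74, 75, 78, 68, 83, 100, 101, 99, 84, 69, 95, 102, 103, 101, 57, 76, 100, 102, 102]
t=10: [103, 103, 99, 81, 84, 101, 96, 94, 91, 98, 88, 64, 58, 63, 83, 97, 71, 54, 52, 57, 102, 91, 60, 53, 53]
t=11: [51, 53, 63, 86, 84, 58, 67, 72, 77, 68, 79, 99, 101, 100, 89, 69, 96, 103, 103, 102, 58, 79, 101, 103, 103]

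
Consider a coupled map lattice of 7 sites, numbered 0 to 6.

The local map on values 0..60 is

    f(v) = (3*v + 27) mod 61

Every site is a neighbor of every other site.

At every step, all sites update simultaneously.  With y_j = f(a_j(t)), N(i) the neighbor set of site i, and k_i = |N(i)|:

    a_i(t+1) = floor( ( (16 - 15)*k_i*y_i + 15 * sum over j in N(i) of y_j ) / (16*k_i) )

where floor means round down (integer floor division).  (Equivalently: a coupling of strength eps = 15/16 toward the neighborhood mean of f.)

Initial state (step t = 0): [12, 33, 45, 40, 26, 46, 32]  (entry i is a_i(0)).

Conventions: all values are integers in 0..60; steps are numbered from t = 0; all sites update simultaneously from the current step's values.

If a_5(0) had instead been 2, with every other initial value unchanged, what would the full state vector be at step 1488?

Answer: [25, 25, 25, 25, 25, 25, 25]
Key observation: The state at step 4, [54, 54, 54, 54, 54, 54, 54], reappears at step 14: the system is in a cycle of period 10 from step 4 on.  Therefore the state at step 1488 equals the state at step 4 + ((1488 - 4) mod 10) = 8, which is [25, 25, 25, 25, 25, 25, 25].

Derivation:
t=0: [12, 33, 45, 40, 26, 2, 32]
t=1: [23, 22, 19, 20, 19, 20, 23]
t=2: [27, 28, 29, 28, 29, 28, 27]
t=3: [50, 50, 49, 50, 49, 50, 50]
t=4: [54, 54, 54, 54, 54, 54, 54]
t=5: [6, 6, 6, 6, 6, 6, 6]
t=6: [45, 45, 45, 45, 45, 45, 45]
t=7: [40, 40, 40, 40, 40, 40, 40]
t=8: [25, 25, 25, 25, 25, 25, 25]
t=9: [41, 41, 41, 41, 41, 41, 41]
t=10: [28, 28, 28, 28, 28, 28, 28]
t=11: [50, 50, 50, 50, 50, 50, 50]
t=12: [55, 55, 55, 55, 55, 55, 55]
t=13: [9, 9, 9, 9, 9, 9, 9]
t=14: [54, 54, 54, 54, 54, 54, 54]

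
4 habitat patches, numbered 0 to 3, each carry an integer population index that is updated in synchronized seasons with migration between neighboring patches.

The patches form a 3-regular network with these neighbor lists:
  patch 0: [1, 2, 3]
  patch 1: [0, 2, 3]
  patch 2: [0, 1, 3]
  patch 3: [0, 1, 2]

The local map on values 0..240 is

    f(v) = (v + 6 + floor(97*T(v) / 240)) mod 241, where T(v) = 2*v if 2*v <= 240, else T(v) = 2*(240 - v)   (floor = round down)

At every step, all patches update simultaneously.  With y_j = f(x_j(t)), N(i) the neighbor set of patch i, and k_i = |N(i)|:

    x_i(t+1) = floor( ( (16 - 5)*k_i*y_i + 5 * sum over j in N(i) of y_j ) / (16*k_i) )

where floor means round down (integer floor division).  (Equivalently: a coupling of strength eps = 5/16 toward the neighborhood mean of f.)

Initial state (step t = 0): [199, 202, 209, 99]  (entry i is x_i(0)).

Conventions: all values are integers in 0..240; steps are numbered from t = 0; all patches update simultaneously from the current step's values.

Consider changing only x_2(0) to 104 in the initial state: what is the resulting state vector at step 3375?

Answer: [58, 58, 58, 58]
Key observation: The state at step 19, [4, 4, 4, 4], reappears at step 26: the system is in a cycle of period 7 from step 19 on.  Therefore the state at step 3375 equals the state at step 19 + ((3375 - 19) mod 7) = 22, which is [58, 58, 58, 58].

Derivation:
t=0: [199, 202, 104, 99]
t=1: [227, 227, 202, 196]
t=2: [51, 51, 188, 188]
t=3: [126, 126, 207, 207]
t=4: [227, 227, 235, 235]
t=5: [2, 2, 3, 3]
t=6: [9, 9, 10, 10]
t=7: [22, 22, 23, 23]
t=8: [45, 45, 46, 46]
t=9: [87, 87, 88, 88]
t=10: [163, 163, 164, 164]
t=11: [231, 231, 231, 231]
t=12: [3, 3, 3, 3]
t=13: [11, 11, 11, 11]
t=14: [25, 25, 25, 25]
t=15: [51, 51, 51, 51]
t=16: [98, 98, 98, 98]
t=17: [183, 183, 183, 183]
t=18: [235, 235, 235, 235]
t=19: [4, 4, 4, 4]
t=20: [13, 13, 13, 13]
t=21: [29, 29, 29, 29]
t=22: [58, 58, 58, 58]
t=23: [110, 110, 110, 110]
t=24: [204, 204, 204, 204]
t=25: [239, 239, 239, 239]
t=26: [4, 4, 4, 4]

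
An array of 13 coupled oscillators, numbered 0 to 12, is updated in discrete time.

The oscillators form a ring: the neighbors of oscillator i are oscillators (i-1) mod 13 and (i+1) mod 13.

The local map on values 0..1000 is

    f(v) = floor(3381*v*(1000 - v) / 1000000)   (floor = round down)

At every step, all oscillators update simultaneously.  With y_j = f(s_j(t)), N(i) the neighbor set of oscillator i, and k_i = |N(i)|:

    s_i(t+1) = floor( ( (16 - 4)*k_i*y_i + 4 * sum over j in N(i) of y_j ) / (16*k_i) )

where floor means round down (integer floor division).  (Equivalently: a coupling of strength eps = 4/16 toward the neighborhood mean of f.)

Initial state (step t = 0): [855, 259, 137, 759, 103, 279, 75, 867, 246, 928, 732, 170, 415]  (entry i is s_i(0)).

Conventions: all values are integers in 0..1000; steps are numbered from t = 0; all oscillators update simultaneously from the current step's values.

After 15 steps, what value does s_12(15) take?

Simulating step by step:
t=0: [855, 259, 137, 759, 103, 279, 75, 867, 246, 928, 732, 170, 415]
t=1: [497, 588, 457, 552, 396, 578, 309, 399, 547, 330, 585, 543, 727]
t=2: [820, 824, 835, 832, 813, 809, 745, 802, 822, 767, 813, 814, 713]
t=3: [521, 488, 469, 476, 509, 536, 613, 544, 513, 579, 524, 533, 644]
t=4: [834, 843, 842, 843, 843, 835, 811, 834, 840, 828, 840, 833, 791]
t=5: [476, 449, 448, 447, 449, 469, 505, 472, 459, 474, 459, 479, 535]
t=6: [841, 836, 835, 835, 836, 841, 844, 842, 839, 841, 839, 842, 841]
t=7: [453, 461, 464, 464, 461, 452, 446, 449, 454, 453, 454, 450, 451]
t=8: [837, 839, 840, 840, 839, 837, 835, 836, 837, 837, 837, 836, 836]
t=9: [460, 456, 454, 454, 456, 460, 464, 463, 461, 461, 461, 462, 462]
t=10: [839, 838, 838, 838, 838, 839, 839, 840, 840, 840, 840, 840, 839]
t=11: [456, 457, 458, 458, 457, 456, 455, 454, 454, 454, 454, 454, 455]
t=12: [838, 838, 838, 838, 838, 838, 838, 838, 838, 838, 838, 838, 838]
t=13: [458, 458, 458, 458, 458, 458, 458, 458, 458, 458, 458, 458, 458]
t=14: [839, 839, 839, 839, 839, 839, 839, 839, 839, 839, 839, 839, 839]
t=15: [456, 456, 456, 456, 456, 456, 456, 456, 456, 456, 456, 456, 456]

Answer: s_12(15) = 456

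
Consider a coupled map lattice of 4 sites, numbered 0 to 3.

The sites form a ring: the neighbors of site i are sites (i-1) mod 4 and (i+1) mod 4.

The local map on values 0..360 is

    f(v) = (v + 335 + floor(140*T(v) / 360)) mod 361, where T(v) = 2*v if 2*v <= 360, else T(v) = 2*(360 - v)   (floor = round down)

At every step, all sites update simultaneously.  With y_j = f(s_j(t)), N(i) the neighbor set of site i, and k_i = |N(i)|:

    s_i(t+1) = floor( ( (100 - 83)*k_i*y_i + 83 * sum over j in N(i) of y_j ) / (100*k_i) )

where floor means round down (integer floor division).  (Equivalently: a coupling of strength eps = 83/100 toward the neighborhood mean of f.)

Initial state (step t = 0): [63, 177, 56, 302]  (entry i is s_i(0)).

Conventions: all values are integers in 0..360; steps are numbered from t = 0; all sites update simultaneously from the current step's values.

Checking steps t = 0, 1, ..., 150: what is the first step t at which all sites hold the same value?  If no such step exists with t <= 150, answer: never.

Simulating step by step:
t=0: [63, 177, 56, 302]  (not all equal)
t=1: [267, 114, 265, 120]  (not all equal)
t=2: [203, 289, 203, 291]  (not all equal)
t=3: [314, 302, 314, 302]  (not all equal)
t=4: [321, 322, 321, 322]  (not all equal)
t=5: [325, 325, 325, 325]  (all equal)

Answer: 5
Key observation: Synchronization is absorbing here: once all sites are equal they stay equal, and step 5 is the first all-equal step.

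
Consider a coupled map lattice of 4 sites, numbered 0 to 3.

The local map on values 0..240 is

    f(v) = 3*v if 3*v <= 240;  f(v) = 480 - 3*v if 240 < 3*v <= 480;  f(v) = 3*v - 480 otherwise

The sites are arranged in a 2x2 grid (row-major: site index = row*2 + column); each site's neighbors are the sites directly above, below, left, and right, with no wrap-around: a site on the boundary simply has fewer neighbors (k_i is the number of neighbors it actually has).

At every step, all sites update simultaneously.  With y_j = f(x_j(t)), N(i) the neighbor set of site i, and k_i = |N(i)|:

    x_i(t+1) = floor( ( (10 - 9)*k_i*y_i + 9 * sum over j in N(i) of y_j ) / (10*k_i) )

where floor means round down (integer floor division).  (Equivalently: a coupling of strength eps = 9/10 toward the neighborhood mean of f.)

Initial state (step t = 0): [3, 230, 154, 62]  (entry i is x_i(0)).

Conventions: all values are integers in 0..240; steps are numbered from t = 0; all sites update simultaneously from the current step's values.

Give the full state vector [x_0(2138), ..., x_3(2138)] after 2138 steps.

Answer: [141, 141, 141, 141]
Key observation: The state at step 8, [69, 69, 69, 69], reappears at step 16: the system is in a cycle of period 8 from step 8 on.  Therefore the state at step 2138 equals the state at step 8 + ((2138 - 8) mod 8) = 10, which is [141, 141, 141, 141].

Derivation:
t=0: [3, 230, 154, 62]
t=1: [103, 108, 89, 121]
t=2: [183, 145, 150, 177]
t=3: [40, 58, 57, 38]
t=4: [167, 122, 122, 166]
t=5: [104, 28, 28, 104]
t=6: [92, 159, 159, 92]
t=7: [23, 183, 183, 23]
t=8: [69, 69, 69, 69]
t=9: [207, 207, 207, 207]
t=10: [141, 141, 141, 141]
t=11: [57, 57, 57, 57]
t=12: [171, 171, 171, 171]
t=13: [33, 33, 33, 33]
t=14: [99, 99, 99, 99]
t=15: [183, 183, 183, 183]
t=16: [69, 69, 69, 69]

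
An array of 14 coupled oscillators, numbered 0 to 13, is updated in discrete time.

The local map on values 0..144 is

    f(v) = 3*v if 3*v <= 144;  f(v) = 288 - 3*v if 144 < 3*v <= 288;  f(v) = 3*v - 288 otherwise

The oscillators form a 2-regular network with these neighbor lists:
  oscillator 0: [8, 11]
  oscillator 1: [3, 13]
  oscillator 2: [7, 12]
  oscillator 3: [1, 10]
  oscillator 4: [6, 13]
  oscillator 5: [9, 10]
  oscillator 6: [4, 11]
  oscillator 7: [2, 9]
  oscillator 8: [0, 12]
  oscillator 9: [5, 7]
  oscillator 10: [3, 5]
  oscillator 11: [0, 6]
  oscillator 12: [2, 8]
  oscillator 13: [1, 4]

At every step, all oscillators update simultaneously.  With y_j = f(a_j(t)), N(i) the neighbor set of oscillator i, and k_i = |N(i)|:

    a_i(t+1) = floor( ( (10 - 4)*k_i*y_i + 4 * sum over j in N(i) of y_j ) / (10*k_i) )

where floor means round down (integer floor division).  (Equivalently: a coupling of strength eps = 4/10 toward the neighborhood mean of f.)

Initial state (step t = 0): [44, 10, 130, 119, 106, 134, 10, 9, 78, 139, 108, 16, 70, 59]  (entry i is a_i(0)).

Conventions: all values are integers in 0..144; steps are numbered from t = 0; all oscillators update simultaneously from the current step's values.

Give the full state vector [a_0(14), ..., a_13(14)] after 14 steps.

Answer: [69, 115, 21, 131, 31, 41, 46, 16, 58, 15, 106, 57, 54, 43]

Derivation:
t=0: [44, 10, 130, 119, 106, 134, 10, 9, 78, 139, 108, 16, 70, 59]
t=1: [99, 54, 82, 54, 46, 101, 33, 62, 74, 105, 58, 61, 78, 78]
t=2: [39, 111, 56, 123, 113, 37, 108, 75, 52, 39, 96, 84, 54, 85]
t=3: [103, 49, 109, 57, 44, 90, 39, 85, 127, 105, 38, 52, 126, 39]
t=4: [57, 131, 48, 121, 126, 39, 123, 33, 78, 26, 95, 106, 80, 124]
t=5: [87, 94, 115, 66, 87, 86, 72, 103, 65, 90, 40, 57, 68, 89]
t=6: [58, 25, 55, 79, 34, 45, 72, 27, 78, 21, 96, 90, 80, 19]
t=7: [82, 66, 99, 45, 87, 93, 67, 85, 64, 81, 37, 48, 64, 69]
t=8: [73, 97, 31, 121, 49, 36, 86, 30, 85, 35, 95, 112, 78, 72]
t=9: [57, 31, 84, 46, 105, 86, 55, 93, 44, 102, 38, 48, 57, 72]
t=10: [125, 97, 46, 124, 55, 44, 108, 16, 126, 18, 102, 134, 103, 67]
t=11: [93, 36, 96, 54, 98, 93, 69, 67, 75, 68, 54, 93, 58, 77]
t=12: [19, 101, 40, 122, 31, 47, 51, 69, 62, 69, 102, 23, 81, 57]
t=13: [68, 48, 97, 53, 106, 104, 113, 88, 81, 93, 54, 79, 71, 91]
t=14: [69, 115, 21, 131, 31, 41, 46, 16, 58, 15, 106, 57, 54, 43]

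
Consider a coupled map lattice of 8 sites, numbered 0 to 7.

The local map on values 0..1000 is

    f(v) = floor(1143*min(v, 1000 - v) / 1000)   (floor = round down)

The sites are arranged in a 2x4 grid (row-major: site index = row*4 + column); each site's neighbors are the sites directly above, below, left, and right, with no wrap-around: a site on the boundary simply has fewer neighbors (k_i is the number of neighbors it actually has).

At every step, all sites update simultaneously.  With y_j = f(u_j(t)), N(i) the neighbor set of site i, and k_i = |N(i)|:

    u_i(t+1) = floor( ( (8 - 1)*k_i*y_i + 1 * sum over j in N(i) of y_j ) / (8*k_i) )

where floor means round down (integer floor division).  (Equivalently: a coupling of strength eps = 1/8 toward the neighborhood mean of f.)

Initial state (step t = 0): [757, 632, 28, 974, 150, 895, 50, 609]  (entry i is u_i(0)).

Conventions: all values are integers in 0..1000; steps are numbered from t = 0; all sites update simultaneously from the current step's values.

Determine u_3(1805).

Simulating step by step:
t=0: [757, 632, 28, 974, 150, 895, 50, 609]
t=1: [279, 385, 49, 55, 174, 132, 74, 395]
t=2: [318, 406, 73, 85, 202, 161, 100, 403]
t=3: [361, 432, 100, 118, 235, 194, 130, 415]
t=4: [408, 462, 132, 154, 274, 231, 163, 432]
t=5: [460, 498, 168, 194, 319, 273, 200, 454]
t=6: [517, 540, 210, 237, 370, 321, 242, 481]
t=7: [542, 507, 254, 285, 426, 371, 289, 514]
t=8: [523, 544, 304, 337, 484, 428, 341, 526]
t=9: [544, 513, 357, 392, 548, 488, 397, 521]
t=10: [522, 548, 417, 451, 518, 550, 459, 534]
t=11: [544, 515, 481, 513, 547, 516, 521, 530]
t=12: [522, 552, 549, 554, 519, 551, 546, 538]
t=13: [544, 513, 514, 510, 546, 514, 518, 526]
t=14: [523, 554, 555, 558, 520, 553, 550, 542]
t=15: [542, 510, 508, 506, 545, 511, 513, 521]
t=16: [525, 558, 561, 562, 522, 556, 555, 548]
t=17: [539, 506, 501, 501, 543, 508, 508, 514]
t=18: [528, 562, 569, 569, 524, 560, 562, 556]
t=19: [536, 501, 492, 492, 541, 503, 500, 505]
t=20: [532, 567, 562, 562, 527, 566, 570, 565]
t=21: [531, 496, 499, 499, 536, 497, 491, 496]
t=22: [537, 565, 569, 569, 532, 566, 561, 565]
t=23: [527, 498, 492, 492, 531, 497, 500, 496]
t=24: [541, 567, 562, 562, 538, 566, 570, 566]
t=25: [522, 495, 499, 499, 525, 497, 491, 495]
t=26: [546, 564, 569, 569, 543, 566, 561, 565]
t=27: [517, 498, 492, 492, 520, 497, 500, 496]
t=28: [552, 567, 562, 562, 549, 567, 570, 566]
t=29: [511, 495, 499, 499, 513, 494, 491, 495]
t=30: [558, 564, 569, 569, 556, 563, 561, 565]
t=31: [504, 498, 492, 492, 506, 499, 500, 496]
t=32: [566, 568, 562, 562, 564, 569, 570, 566]
t=33: [495, 493, 499, 499, 497, 492, 491, 495]
t=34: [565, 563, 569, 569, 567, 562, 561, 565]
t=35: [496, 498, 492, 492, 494, 499, 500, 496]
t=36: [566, 568, 562, 562, 564, 569, 570, 566]

Answer: u_3(1805) = 499
Key observation: The state at step 32, [566, 568, 562, 562, 564, 569, 570, 566], reappears at step 36: the system is in a cycle of period 4 from step 32 on.  Therefore the state at step 1805 equals the state at step 32 + ((1805 - 32) mod 4) = 33, which is [495, 493, 499, 499, 497, 492, 491, 495].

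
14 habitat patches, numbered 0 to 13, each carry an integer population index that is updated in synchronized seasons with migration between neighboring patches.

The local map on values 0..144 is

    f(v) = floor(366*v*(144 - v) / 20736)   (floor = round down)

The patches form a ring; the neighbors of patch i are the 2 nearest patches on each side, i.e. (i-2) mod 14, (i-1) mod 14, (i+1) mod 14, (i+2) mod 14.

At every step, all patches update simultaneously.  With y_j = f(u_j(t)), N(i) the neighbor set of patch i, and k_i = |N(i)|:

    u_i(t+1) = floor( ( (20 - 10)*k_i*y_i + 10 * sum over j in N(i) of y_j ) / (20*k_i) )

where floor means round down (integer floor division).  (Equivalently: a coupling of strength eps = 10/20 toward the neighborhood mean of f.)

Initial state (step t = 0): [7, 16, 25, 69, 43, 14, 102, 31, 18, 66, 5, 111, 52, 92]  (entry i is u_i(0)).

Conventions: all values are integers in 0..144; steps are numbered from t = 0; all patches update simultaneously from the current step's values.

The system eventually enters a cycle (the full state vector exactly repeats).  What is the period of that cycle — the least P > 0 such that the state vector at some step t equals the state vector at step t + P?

Answer: 2
Key observation: The state at step 4, [86, 86, 87, 87, 87, 87, 87, 87, 86, 86, 86, 86, 86, 86], reappears at step 6 — and no state repeats earlier — so the cycle the system enters has period 2.

Derivation:
t=0: [7, 16, 25, 69, 43, 14, 102, 31, 18, 66, 5, 111, 52, 92]
t=1: [40, 48, 53, 70, 69, 53, 63, 60, 49, 67, 40, 65, 64, 67]
t=2: [79, 83, 84, 88, 89, 87, 88, 87, 83, 87, 80, 88, 85, 87]
t=3: [89, 88, 87, 86, 86, 86, 86, 87, 88, 87, 88, 87, 88, 87]
t=4: [86, 86, 87, 87, 87, 87, 87, 87, 86, 86, 86, 86, 86, 86]
t=5: [87, 87, 87, 87, 87, 87, 87, 87, 87, 87, 88, 88, 88, 88]
t=6: [86, 86, 87, 87, 87, 87, 87, 87, 86, 86, 86, 86, 86, 86]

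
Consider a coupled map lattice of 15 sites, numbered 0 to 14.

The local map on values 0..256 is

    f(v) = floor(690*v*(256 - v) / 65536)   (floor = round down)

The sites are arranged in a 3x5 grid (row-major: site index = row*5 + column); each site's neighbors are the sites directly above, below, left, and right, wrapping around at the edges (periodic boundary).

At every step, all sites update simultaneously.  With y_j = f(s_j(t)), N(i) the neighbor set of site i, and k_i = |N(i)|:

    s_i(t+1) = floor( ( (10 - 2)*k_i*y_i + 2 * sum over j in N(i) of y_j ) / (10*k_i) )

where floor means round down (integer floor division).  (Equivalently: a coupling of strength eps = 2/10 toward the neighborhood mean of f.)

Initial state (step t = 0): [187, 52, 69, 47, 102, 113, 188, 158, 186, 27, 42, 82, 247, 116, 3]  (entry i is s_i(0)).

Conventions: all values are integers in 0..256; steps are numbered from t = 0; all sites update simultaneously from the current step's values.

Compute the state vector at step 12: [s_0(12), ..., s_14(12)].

Answer: [161, 161, 161, 161, 161, 161, 161, 161, 161, 161, 161, 161, 161, 161, 161]

Derivation:
t=0: [187, 52, 69, 47, 102, 113, 188, 158, 186, 27, 42, 82, 247, 116, 3]
t=1: [135, 116, 128, 112, 147, 157, 136, 151, 134, 75, 98, 138, 49, 149, 30]
t=2: [170, 170, 168, 169, 162, 162, 170, 163, 169, 142, 159, 167, 118, 159, 88]
t=3: [154, 153, 155, 154, 159, 159, 153, 158, 155, 167, 160, 156, 168, 161, 156]
t=4: [164, 164, 163, 164, 162, 161, 164, 162, 163, 157, 161, 163, 156, 161, 163]
t=5: [158, 158, 159, 158, 159, 160, 158, 160, 159, 162, 160, 159, 163, 160, 159]
t=6: [162, 162, 161, 162, 162, 161, 162, 161, 161, 160, 161, 161, 159, 161, 161]
t=7: [160, 160, 160, 160, 160, 160, 160, 161, 160, 160, 160, 160, 161, 161, 160]
t=8: [161, 161, 161, 161, 161, 161, 161, 161, 161, 161, 161, 161, 161, 161, 161]
t=9: [161, 161, 161, 161, 161, 161, 161, 161, 161, 161, 161, 161, 161, 161, 161]
t=10: [161, 161, 161, 161, 161, 161, 161, 161, 161, 161, 161, 161, 161, 161, 161]
t=11: [161, 161, 161, 161, 161, 161, 161, 161, 161, 161, 161, 161, 161, 161, 161]
t=12: [161, 161, 161, 161, 161, 161, 161, 161, 161, 161, 161, 161, 161, 161, 161]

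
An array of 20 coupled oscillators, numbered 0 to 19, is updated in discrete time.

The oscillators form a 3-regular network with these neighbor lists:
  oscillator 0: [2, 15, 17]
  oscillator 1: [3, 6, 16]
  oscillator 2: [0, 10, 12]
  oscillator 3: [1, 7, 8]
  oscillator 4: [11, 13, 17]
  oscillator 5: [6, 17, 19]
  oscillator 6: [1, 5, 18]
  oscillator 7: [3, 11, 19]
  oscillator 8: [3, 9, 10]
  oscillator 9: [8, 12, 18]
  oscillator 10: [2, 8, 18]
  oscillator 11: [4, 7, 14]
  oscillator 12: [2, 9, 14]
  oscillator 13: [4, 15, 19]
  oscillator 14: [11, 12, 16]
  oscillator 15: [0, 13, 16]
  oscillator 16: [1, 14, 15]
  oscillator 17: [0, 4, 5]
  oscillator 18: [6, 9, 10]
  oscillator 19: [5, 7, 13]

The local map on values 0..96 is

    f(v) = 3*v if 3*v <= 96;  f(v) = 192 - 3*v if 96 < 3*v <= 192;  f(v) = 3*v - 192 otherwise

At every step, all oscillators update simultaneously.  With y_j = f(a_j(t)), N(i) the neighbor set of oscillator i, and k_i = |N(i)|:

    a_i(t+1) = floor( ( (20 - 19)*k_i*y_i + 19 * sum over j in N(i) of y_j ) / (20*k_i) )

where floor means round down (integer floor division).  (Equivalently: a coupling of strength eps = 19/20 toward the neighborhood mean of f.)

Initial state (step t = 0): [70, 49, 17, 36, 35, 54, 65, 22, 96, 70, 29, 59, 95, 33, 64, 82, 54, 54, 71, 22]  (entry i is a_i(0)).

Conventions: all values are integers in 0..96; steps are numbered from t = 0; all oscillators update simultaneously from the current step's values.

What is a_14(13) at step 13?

Simulating step by step:
t=0: [70, 49, 17, 36, 35, 54, 65, 22, 96, 70, 29, 59, 95, 33, 64, 82, 54, 54, 71, 22]
t=1: [43, 39, 65, 69, 48, 32, 30, 55, 64, 67, 57, 49, 26, 70, 43, 47, 32, 44, 35, 63]
t=2: [39, 67, 51, 33, 41, 53, 86, 21, 14, 52, 29, 45, 27, 33, 72, 58, 64, 68, 42, 44]
t=3: [25, 50, 78, 40, 54, 45, 37, 69, 70, 61, 50, 52, 35, 51, 44, 54, 16, 56, 63, 62]
t=4: [34, 65, 66, 27, 32, 38, 36, 36, 39, 34, 22, 35, 39, 22, 57, 52, 44, 52, 41, 35]
t=5: [29, 71, 73, 55, 64, 69, 51, 84, 78, 73, 50, 68, 40, 72, 71, 70, 22, 85, 79, 76]
t=6: [38, 42, 65, 40, 31, 44, 27, 26, 32, 51, 38, 26, 27, 18, 48, 56, 22, 35, 36, 33]
t=7: [40, 72, 75, 79, 74, 85, 70, 80, 64, 84, 61, 73, 32, 69, 73, 63, 47, 77, 66, 65]
t=8: [27, 37, 57, 25, 27, 22, 30, 26, 36, 35, 12, 34, 42, 12, 56, 43, 19, 54, 27, 40]
t=9: [40, 74, 59, 80, 53, 64, 76, 78, 66, 77, 60, 62, 45, 70, 68, 58, 56, 73, 71, 60]
t=10: [22, 35, 45, 27, 17, 23, 17, 23, 31, 28, 13, 27, 23, 20, 28, 37, 20, 34, 28, 19]
t=11: [75, 65, 57, 82, 75, 66, 78, 72, 69, 82, 76, 68, 74, 62, 70, 62, 82, 63, 59, 65]
t=12: [11, 47, 32, 16, 8, 15, 9, 23, 46, 21, 17, 24, 30, 13, 31, 29, 11, 22, 42, 11]
t=13: [80, 36, 59, 57, 57, 42, 52, 51, 54, 69, 70, 62, 84, 47, 66, 37, 74, 35, 47, 50]

Answer: a_14(13) = 66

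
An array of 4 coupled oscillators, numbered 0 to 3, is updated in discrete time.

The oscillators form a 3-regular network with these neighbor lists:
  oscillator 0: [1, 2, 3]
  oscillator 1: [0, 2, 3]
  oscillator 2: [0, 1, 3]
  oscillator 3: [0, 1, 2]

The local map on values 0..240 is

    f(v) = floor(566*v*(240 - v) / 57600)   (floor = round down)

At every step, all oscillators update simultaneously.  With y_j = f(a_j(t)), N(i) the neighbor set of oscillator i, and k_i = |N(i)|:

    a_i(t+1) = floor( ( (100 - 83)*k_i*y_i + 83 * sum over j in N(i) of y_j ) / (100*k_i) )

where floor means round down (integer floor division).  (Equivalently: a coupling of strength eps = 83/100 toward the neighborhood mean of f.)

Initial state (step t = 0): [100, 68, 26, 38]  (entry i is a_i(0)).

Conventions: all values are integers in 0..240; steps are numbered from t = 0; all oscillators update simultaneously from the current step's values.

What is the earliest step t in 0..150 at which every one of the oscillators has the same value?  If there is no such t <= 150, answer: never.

Answer: 2
Key observation: Synchronization is absorbing here: once all oscillators are equal they stay equal, and step 2 is the first all-equal step.

Derivation:
t=0: [100, 68, 26, 38]  (not all equal)
t=1: [90, 92, 99, 97]  (not all equal)
t=2: [134, 134, 134, 134]  (all equal)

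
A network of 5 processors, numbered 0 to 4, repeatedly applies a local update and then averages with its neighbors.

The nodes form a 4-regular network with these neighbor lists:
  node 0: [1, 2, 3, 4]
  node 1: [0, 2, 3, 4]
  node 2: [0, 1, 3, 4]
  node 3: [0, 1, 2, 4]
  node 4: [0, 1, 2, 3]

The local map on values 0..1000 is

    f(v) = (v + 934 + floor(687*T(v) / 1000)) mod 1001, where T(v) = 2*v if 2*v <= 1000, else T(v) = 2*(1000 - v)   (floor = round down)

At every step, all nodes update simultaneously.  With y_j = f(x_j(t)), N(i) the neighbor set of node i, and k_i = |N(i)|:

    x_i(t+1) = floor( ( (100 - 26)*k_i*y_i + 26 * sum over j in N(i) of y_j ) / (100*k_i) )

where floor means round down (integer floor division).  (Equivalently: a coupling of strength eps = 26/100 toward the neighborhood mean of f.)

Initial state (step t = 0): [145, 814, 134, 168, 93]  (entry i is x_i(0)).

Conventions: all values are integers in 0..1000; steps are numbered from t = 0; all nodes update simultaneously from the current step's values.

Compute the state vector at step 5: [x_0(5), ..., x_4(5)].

Answer: [608, 193, 492, 607, 352]

Derivation:
t=0: [145, 814, 134, 168, 93]
t=1: [252, 66, 235, 289, 169]
t=2: [492, 194, 464, 551, 359]
t=3: [159, 356, 113, 158, 621]
t=4: [317, 633, 244, 316, 157]
t=5: [608, 193, 492, 607, 352]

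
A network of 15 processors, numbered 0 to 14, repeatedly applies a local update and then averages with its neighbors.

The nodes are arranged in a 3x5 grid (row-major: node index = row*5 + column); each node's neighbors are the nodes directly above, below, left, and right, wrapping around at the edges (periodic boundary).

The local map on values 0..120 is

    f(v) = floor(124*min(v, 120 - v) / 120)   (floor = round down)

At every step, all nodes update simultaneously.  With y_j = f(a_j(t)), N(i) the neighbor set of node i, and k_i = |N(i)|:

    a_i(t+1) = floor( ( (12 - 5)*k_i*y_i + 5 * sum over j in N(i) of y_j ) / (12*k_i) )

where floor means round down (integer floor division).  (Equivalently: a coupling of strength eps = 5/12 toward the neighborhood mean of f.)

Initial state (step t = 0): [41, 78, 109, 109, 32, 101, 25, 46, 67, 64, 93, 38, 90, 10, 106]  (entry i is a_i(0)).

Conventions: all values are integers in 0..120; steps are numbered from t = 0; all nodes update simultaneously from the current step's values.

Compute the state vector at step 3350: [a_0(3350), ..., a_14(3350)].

Answer: [34, 33, 29, 29, 32, 34, 34, 32, 31, 33, 34, 33, 29, 29, 32]
Key observation: The state at step 10, [34, 33, 29, 29, 32, 34, 34, 32, 31, 33, 34, 33, 29, 29, 32], reappears at step 11: the system is in a cycle of period 1 from step 10 on.  Therefore the state at step 3350 equals the state at step 10 + ((3350 - 10) mod 1) = 10, which is [34, 33, 29, 29, 32, 34, 34, 32, 31, 33, 34, 33, 29, 29, 32].

Derivation:
t=0: [41, 78, 109, 109, 32, 101, 25, 46, 67, 64, 93, 38, 90, 10, 106]
t=1: [37, 37, 20, 17, 32, 26, 30, 40, 44, 45, 27, 35, 29, 17, 21]
t=2: [35, 35, 24, 21, 31, 29, 32, 36, 38, 39, 28, 34, 28, 21, 25]
t=3: [34, 34, 26, 24, 31, 31, 33, 34, 35, 36, 29, 33, 28, 24, 27]
t=4: [33, 33, 27, 26, 31, 32, 34, 33, 33, 34, 30, 32, 28, 25, 28]
t=5: [33, 33, 28, 27, 31, 33, 34, 32, 32, 33, 31, 32, 28, 26, 29]
t=6: [33, 33, 29, 28, 31, 33, 34, 32, 31, 33, 32, 32, 28, 27, 29]
t=7: [33, 33, 29, 28, 31, 34, 34, 32, 31, 33, 32, 32, 29, 27, 30]
t=8: [33, 33, 29, 28, 31, 34, 34, 32, 31, 33, 33, 32, 29, 28, 31]
t=9: [33, 33, 29, 28, 32, 34, 34, 32, 31, 33, 33, 33, 29, 28, 32]
t=10: [34, 33, 29, 29, 32, 34, 34, 32, 31, 33, 34, 33, 29, 29, 32]
t=11: [34, 33, 29, 29, 32, 34, 34, 32, 31, 33, 34, 33, 29, 29, 32]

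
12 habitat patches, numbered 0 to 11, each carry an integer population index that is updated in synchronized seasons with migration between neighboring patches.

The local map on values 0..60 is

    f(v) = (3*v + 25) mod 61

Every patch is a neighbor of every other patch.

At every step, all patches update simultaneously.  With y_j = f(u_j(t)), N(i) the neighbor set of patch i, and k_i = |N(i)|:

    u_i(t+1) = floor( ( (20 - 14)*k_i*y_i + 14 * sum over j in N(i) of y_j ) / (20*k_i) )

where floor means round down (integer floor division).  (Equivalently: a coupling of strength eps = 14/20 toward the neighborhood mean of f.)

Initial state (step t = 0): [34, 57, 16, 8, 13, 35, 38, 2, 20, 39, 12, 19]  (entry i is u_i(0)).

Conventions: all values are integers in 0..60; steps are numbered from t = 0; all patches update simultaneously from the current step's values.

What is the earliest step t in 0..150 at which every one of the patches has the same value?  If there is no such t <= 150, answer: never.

Simulating step by step:
t=0: [34, 57, 16, 8, 13, 35, 38, 2, 20, 39, 12, 19]  (not all equal)
t=1: [14, 15, 15, 24, 13, 14, 16, 20, 18, 17, 12, 17]  (not all equal)
t=2: [11, 11, 11, 18, 10, 11, 12, 15, 13, 13, 9, 13]  (not all equal)
t=3: [37, 37, 37, 28, 36, 37, 23, 25, 24, 24, 36, 24]  (not all equal)
t=4: [22, 22, 22, 30, 22, 22, 27, 28, 27, 27, 22, 27]  (not all equal)
t=5: [36, 36, 36, 42, 36, 36, 40, 40, 40, 40, 36, 40]  (not all equal)
t=6: [15, 15, 15, 20, 15, 15, 18, 18, 18, 18, 15, 18]  (not all equal)
t=7: [12, 12, 12, 16, 12, 12, 14, 14, 14, 14, 12, 14]  (not all equal)
t=8: [2, 2, 2, 5, 2, 2, 4, 4, 4, 4, 2, 4]  (not all equal)
t=9: [33, 33, 33, 35, 33, 33, 34, 34, 34, 34, 33, 34]  (not all equal)
t=10: [3, 3, 3, 4, 3, 3, 4, 4, 4, 4, 3, 4]  (not all equal)
t=11: [35, 35, 35, 35, 35, 35, 35, 35, 35, 35, 35, 35]  (all equal)

Answer: 11
Key observation: Synchronization is absorbing here: once all patches are equal they stay equal, and step 11 is the first all-equal step.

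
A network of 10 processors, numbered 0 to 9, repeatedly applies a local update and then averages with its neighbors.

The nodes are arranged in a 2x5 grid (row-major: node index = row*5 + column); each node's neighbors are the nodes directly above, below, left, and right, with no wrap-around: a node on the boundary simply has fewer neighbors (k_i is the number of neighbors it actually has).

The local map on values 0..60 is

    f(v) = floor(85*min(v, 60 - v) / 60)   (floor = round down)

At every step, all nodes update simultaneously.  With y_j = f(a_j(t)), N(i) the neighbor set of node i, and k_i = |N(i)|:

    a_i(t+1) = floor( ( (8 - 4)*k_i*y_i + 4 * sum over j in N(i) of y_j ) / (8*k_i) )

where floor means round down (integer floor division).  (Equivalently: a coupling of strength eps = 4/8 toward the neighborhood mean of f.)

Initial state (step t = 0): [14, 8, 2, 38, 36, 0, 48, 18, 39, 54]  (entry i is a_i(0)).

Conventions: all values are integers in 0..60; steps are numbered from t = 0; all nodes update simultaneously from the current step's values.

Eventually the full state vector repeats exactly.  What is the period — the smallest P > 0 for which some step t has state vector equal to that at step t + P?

Answer: 2
Key observation: The state at step 15, [36, 36, 36, 36, 36, 36, 36, 36, 36, 36], reappears at step 17 — and no state repeats earlier — so the cycle the system enters has period 2.

Derivation:
t=0: [14, 8, 2, 38, 36, 0, 48, 18, 39, 54]
t=1: [12, 11, 12, 26, 26, 9, 14, 20, 25, 19]
t=2: [15, 16, 21, 32, 33, 15, 18, 25, 32, 30]
t=3: [21, 23, 30, 37, 39, 22, 25, 33, 38, 40]
t=4: [30, 33, 38, 33, 29, 31, 34, 37, 31, 29]
t=5: [40, 37, 33, 37, 40, 40, 36, 34, 39, 41]
t=6: [29, 32, 35, 31, 28, 29, 33, 34, 30, 27]
t=7: [40, 38, 36, 39, 39, 40, 38, 37, 40, 39]
t=8: [28, 31, 32, 29, 29, 28, 30, 31, 29, 28]
t=9: [39, 40, 40, 40, 40, 39, 41, 40, 40, 40]
t=10: [28, 27, 28, 28, 28, 28, 27, 27, 28, 28]
t=11: [38, 38, 38, 39, 39, 38, 38, 38, 38, 39]
t=12: [31, 31, 30, 29, 29, 31, 31, 31, 30, 29]
t=13: [41, 41, 41, 41, 41, 41, 41, 41, 41, 41]
t=14: [26, 26, 26, 26, 26, 26, 26, 26, 26, 26]
t=15: [36, 36, 36, 36, 36, 36, 36, 36, 36, 36]
t=16: [34, 34, 34, 34, 34, 34, 34, 34, 34, 34]
t=17: [36, 36, 36, 36, 36, 36, 36, 36, 36, 36]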